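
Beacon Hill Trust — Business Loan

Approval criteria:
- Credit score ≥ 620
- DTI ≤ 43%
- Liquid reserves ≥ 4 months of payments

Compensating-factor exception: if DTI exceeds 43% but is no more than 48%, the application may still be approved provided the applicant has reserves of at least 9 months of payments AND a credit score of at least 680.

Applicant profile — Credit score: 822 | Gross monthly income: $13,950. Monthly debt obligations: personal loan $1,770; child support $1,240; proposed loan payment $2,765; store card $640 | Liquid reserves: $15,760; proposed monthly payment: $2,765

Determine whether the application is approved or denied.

Denied

Credit score 822 ≥ 620 (meets base)
Total debts = (1,770 + 1,240 + 2,765 + 640) = 6,415. DTI: 6,415 ÷ 13,950 = 46%, over the 43% base limit.
Reserves = 15,760/2,765 = 5.7 months ≥ 4
DTI 46% is within the 43%–48% exception band; checking compensating factors.
Override check — reserves: 5.7 mo (short of 9); score: 822 (ok).
Compensating-factor requirement not fully met.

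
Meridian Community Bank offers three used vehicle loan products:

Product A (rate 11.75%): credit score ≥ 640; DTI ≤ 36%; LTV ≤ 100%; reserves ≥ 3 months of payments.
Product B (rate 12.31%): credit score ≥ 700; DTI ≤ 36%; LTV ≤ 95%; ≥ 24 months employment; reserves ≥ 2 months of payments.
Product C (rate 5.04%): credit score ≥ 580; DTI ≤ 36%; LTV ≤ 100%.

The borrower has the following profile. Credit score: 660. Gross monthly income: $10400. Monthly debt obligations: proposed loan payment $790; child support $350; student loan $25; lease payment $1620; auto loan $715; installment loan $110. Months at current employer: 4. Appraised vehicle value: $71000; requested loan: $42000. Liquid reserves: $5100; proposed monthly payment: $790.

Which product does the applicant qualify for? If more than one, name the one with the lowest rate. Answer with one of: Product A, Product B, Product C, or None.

Total debts = (790 + 350 + 25 + 1,620 + 715 + 110) = 3,610; DTI = 3,610/10,400 = 34.7%.
LTV = 42,000/71,000 = 59.2%.
Reserves = 5,100/790 = 6.5 months.
Product A: score 660 ≥ 640; DTI 34.7% ≤ 36%; LTV 59.2% ≤ 100%; reserves 6.5 ≥ 3 mo → qualifies.
Product B: score 660 < 700; DTI 34.7% ≤ 36%; LTV 59.2% ≤ 95%; employment 4 < 24 mo; reserves 6.5 ≥ 2 mo → does not qualify.
Product C: score 660 ≥ 580; DTI 34.7% ≤ 36%; LTV 59.2% ≤ 100% → qualifies.
Qualifying: Product A, Product C. Lowest rate is 5.04% → Product C.

Product C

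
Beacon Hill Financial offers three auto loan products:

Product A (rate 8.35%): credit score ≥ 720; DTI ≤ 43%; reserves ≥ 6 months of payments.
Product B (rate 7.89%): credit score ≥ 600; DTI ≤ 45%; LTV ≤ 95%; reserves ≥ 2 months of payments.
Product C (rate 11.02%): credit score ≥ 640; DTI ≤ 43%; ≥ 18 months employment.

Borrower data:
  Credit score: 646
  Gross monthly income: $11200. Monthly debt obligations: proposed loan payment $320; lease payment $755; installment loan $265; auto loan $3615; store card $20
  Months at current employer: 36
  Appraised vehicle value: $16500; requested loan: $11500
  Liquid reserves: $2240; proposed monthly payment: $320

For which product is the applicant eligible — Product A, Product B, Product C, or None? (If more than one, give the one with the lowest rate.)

Product B

Total debts = (320 + 755 + 265 + 3,615 + 20) = 4,975; DTI = 4,975/11,200 = 44.4%.
LTV = 11,500/16,500 = 69.7%.
Reserves = 2,240/320 = 7.0 months.
Product A: score 646 < 720; DTI 44.4% > 43%; reserves 7.0 ≥ 6 mo → does not qualify.
Product B: score 646 ≥ 600; DTI 44.4% ≤ 45%; LTV 69.7% ≤ 95%; reserves 7.0 ≥ 2 mo → qualifies.
Product C: score 646 ≥ 640; DTI 44.4% > 43%; employment 36 ≥ 18 mo → does not qualify.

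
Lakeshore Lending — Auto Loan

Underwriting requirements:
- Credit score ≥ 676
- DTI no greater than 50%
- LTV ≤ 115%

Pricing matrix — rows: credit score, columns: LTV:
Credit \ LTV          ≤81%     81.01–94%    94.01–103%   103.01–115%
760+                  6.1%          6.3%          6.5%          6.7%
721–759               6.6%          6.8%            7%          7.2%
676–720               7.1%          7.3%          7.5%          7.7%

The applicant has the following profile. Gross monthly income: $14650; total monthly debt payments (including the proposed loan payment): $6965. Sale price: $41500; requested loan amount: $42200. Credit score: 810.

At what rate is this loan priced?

Credit score 810 ≥ 676; DTI = 6,965/14,650 = 47.5% ≤ 50%
LTV = 42,200/41,500 = 101.7% ≤ 115%
Score 810 is in the 760+ band; LTV 101.7% is in the 94.01–103% band → 6.5%.

6.5%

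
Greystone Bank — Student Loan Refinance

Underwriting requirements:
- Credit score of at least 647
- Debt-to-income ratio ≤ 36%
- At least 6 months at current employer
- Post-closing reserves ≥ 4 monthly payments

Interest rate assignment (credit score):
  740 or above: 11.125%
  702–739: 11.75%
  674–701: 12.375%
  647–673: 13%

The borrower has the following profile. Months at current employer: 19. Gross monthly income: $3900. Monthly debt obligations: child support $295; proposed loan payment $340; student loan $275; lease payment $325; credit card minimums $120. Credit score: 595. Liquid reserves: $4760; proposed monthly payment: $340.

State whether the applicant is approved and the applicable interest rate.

Credit score 595 < 647 (below minimum)
Total monthly debts = (295 + 340 + 275 + 325 + 120) = 1,355. DTI = 1,355/3,900 = 34.7% ≤ 36%
Employment 19 ≥ 6 months
Reserves: 4,760 ÷ 340 = 14.0 months (meets 4-month minimum)
Not all requirements met → denied.

Denied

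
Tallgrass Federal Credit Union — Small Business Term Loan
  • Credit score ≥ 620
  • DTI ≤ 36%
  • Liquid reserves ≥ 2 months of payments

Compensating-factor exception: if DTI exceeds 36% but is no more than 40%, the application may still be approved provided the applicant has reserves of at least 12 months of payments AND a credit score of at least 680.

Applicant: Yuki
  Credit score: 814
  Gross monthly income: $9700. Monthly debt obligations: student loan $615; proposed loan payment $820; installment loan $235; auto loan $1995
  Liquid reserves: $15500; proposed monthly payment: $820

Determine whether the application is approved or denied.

Credit score 814 ≥ 620 (meets base)
Total debts = (615 + 820 + 235 + 1,995) = 3,665. DTI = 3,665/9,700 = 37.8% > 36% — standard DTI limit exceeded.
Liquid reserves cover 15,500/820 = 18.9 months — ≥ 2 required
37.8% falls in the override range (36%–40%), so the compensating-factor test applies.
Reserves 18.9 ≥ 12 months; credit score 814 ≥ 680.
Both compensating conditions met → exception applies.

Approved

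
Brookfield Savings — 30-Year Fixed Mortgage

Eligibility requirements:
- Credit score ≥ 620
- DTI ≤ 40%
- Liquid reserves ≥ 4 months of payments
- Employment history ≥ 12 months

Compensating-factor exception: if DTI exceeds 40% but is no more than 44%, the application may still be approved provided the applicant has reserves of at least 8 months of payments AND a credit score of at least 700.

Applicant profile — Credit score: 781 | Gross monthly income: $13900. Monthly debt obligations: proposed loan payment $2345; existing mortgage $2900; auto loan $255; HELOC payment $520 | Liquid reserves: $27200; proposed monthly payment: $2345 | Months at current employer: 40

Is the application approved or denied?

Credit score 781 ≥ 620 (meets base)
Total debts = (2,345 + 2,900 + 255 + 520) = 6,020. DTI = 6,020/13,900 = 43.3% > 40% — standard DTI limit exceeded.
Liquid reserves cover 27,200/2,345 = 11.6 months — ≥ 4 required
Employment 40 ≥ 12 months
43.3% falls in the override range (40%–44%), so the compensating-factor test applies.
Reserves 11.6 ≥ 8 months; credit score 781 ≥ 700.
Both compensating conditions met → exception applies.

Approved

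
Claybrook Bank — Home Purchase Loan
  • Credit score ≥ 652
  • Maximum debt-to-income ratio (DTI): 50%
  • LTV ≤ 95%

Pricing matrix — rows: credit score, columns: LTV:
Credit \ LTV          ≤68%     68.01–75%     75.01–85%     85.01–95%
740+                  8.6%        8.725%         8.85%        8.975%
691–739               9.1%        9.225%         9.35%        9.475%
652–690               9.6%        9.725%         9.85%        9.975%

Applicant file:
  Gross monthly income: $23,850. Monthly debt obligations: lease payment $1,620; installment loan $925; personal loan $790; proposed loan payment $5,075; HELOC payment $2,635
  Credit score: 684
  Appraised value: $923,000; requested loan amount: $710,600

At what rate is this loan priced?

Credit score 684 ≥ 652; Total monthly debts = (1,620 + 925 + 790 + 5,075 + 2,635) = 11,045. Debt-to-income = 11,045/23,850 = 46.3% — meets 50% limit
LTV: 710,600 ÷ 923,000 = 77%, within 95% cap
Row: 684 falls in 652–690. Column: 77% falls in 75.01–85%. Rate = 9.85%.

9.85%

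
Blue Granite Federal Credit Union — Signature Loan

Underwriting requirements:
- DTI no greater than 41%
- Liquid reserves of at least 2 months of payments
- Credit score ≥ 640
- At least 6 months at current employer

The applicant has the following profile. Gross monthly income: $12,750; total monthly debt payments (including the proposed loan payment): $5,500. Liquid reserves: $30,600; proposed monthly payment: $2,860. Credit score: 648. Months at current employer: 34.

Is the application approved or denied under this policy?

Denied

Debt-to-income = 5,500/12,750 = 43.1% — over 41% limit
Liquid reserves cover 30,600/2,860 = 10.7 months — ≥ 2 required
Credit score 648 ≥ 640 (meets)
Employment 34 ≥ 6 months
Fails on DTI.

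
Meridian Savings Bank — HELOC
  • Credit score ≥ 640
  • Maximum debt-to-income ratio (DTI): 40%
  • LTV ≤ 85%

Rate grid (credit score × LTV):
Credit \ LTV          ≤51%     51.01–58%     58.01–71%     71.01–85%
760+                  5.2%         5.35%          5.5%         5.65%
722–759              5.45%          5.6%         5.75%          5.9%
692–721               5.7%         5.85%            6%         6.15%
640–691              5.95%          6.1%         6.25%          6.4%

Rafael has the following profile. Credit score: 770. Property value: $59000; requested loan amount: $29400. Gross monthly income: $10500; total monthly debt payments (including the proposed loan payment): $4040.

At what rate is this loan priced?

5.2%

Credit score 770 ≥ 640; DTI = 4,040/10,500 = 38.5% ≤ 40%
LTV = 29,400/59,000 = 49.8% ≤ 85%
Score 770 is in the 760+ band; LTV 49.8% is in the ≤51% band → 5.2%.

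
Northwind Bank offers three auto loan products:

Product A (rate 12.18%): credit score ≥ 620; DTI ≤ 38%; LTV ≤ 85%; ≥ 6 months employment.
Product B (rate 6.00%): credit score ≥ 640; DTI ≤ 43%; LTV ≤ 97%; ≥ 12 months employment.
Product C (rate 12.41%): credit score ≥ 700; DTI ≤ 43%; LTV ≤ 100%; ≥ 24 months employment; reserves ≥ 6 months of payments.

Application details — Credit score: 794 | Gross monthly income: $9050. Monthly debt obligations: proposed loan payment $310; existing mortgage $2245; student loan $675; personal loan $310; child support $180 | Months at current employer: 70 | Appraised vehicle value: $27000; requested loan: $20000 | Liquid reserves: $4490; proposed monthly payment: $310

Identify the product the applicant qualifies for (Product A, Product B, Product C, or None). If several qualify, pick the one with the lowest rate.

Total debts = (310 + 2,245 + 675 + 310 + 180) = 3,720; DTI = 3,720/9,050 = 41.1%.
LTV = 20,000/27,000 = 74.1%.
Reserves = 4,490/310 = 14.5 months.
Product A: score 794 ≥ 620; DTI 41.1% > 38%; LTV 74.1% ≤ 85%; employment 70 ≥ 6 mo → does not qualify.
Product B: score 794 ≥ 640; DTI 41.1% ≤ 43%; LTV 74.1% ≤ 97%; employment 70 ≥ 12 mo → qualifies.
Product C: score 794 ≥ 700; DTI 41.1% ≤ 43%; LTV 74.1% ≤ 100%; employment 70 ≥ 24 mo; reserves 14.5 ≥ 6 mo → qualifies.
Qualifying: Product B, Product C. Lowest rate is 6.00% → Product B.

Product B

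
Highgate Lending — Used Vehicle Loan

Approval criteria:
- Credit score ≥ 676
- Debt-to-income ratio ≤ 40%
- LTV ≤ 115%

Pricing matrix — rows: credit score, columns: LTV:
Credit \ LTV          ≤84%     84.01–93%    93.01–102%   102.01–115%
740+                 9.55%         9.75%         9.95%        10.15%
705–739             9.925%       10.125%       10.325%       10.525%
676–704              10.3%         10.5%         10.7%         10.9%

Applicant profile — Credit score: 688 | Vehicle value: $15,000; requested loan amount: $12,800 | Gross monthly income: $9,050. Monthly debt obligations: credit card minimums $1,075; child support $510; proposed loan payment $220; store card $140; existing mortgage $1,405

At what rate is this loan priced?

10.5%

Credit score 688 ≥ 676; Total monthly debts = (1,075 + 510 + 220 + 140 + 1,405) = 3,350. Debt-to-income = 3,350/9,050 = 37% — meets 40% limit
LTV: 12,800 ÷ 15,000 = 85.3%, within 115% cap
Score 688 is in the 676–704 band; LTV 85.3% is in the 84.01–93% band → 10.5%.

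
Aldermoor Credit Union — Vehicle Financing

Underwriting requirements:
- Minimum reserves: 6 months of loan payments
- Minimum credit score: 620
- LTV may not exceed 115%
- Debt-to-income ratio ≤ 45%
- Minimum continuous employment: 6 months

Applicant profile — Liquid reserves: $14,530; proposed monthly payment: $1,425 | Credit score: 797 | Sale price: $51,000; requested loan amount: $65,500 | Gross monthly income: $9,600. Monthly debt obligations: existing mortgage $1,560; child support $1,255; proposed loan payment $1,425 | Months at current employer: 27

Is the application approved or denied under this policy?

Denied

Liquid reserves cover 14,530/1,425 = 10.2 months — ≥ 6 required
Credit score 797 ≥ 620 (meets)
LTV = 65,500/51,000 = 128.4% > 115%
Total monthly debts = (1,560 + 1,255 + 1,425) = 4,240. Debt-to-income = 4,240/9,600 = 44.2% — meets 45% limit
Employment 27 ≥ 6 months
Fails on LTV.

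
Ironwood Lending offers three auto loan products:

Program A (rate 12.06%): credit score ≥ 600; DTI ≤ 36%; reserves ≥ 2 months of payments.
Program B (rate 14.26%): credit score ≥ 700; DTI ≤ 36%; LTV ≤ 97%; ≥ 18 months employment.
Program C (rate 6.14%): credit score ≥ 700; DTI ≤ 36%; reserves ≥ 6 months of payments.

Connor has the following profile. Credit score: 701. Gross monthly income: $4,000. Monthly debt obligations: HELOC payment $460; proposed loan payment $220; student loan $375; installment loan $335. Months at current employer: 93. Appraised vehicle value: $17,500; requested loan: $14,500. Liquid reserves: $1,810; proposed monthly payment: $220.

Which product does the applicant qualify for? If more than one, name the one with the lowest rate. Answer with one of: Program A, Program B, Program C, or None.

Total debts = (460 + 220 + 375 + 335) = 1,390; DTI = 1,390/4,000 = 34.8%.
LTV = 14,500/17,500 = 82.9%.
Reserves = 1,810/220 = 8.2 months.
Program A: score 701 ≥ 600; DTI 34.8% ≤ 36%; reserves 8.2 ≥ 2 mo → qualifies.
Program B: score 701 ≥ 700; DTI 34.8% ≤ 36%; LTV 82.9% ≤ 97%; employment 93 ≥ 18 mo → qualifies.
Program C: score 701 ≥ 700; DTI 34.8% ≤ 36%; reserves 8.2 ≥ 6 mo → qualifies.
Qualifying: Program A, Program B, Program C. Lowest rate is 6.14% → Program C.

Program C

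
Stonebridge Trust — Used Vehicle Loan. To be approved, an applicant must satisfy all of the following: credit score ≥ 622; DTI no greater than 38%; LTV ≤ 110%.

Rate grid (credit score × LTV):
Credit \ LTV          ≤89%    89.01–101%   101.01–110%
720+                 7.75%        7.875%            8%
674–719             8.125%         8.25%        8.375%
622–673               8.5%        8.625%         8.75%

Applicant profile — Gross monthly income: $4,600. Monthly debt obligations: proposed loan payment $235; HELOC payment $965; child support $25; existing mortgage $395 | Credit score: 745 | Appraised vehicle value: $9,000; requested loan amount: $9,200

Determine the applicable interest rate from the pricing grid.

Credit score 745 ≥ 622; Total monthly debts = (235 + 965 + 25 + 395) = 1,620. Debt-to-income = 1,620/4,600 = 35.2% — meets 38% limit
LTV: 9,200 ÷ 9,000 = 102.2%, within 110% cap
Score 745 is in the 720+ band; LTV 102.2% is in the 101.01–110% band → 8%.

8%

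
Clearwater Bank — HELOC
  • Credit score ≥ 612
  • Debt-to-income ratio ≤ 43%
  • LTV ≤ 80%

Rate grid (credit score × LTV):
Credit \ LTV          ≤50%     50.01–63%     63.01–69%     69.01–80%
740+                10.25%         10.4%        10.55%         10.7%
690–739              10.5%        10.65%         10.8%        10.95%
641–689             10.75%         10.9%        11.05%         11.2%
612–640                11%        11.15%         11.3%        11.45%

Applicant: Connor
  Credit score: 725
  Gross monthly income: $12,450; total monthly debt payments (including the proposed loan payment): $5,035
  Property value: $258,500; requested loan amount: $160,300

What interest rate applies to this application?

10.65%

Credit score 725 ≥ 612; DTI: 5,035 ÷ 12,450 = 40.4%, within the 43% cap
LTV: 160,300 ÷ 258,500 = 62%, within 80% cap
Row: 725 falls in 690–739. Column: 62% falls in 50.01–63%. Rate = 10.65%.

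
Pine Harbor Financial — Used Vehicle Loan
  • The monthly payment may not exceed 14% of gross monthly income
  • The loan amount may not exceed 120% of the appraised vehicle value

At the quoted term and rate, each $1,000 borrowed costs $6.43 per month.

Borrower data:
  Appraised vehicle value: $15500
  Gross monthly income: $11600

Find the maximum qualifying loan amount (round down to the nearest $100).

$18,600

Payment cap: 14% × $11,600 = $1,624/month.
At $6.43 per $1,000, that supports 1,624/6.43 × 1,000 ≈ $252,566 → $252,500.
LTV cap: 120% × $15,500 = $18,600 → $18,600.
Binding constraint: loan-to-value.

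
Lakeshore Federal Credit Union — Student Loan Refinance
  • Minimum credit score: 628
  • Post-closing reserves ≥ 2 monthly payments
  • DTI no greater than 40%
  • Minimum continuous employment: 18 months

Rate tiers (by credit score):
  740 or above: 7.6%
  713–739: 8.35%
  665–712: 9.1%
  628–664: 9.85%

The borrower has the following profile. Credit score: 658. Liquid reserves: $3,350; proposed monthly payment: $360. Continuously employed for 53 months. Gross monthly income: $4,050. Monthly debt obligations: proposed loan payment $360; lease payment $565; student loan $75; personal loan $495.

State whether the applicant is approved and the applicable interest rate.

Approved at 9.85%

Credit score 658 ≥ 628 (meets minimum)
Total monthly debts = (360 + 565 + 75 + 495) = 1,495. DTI: 1,495 ÷ 4,050 = 36.9%, within the 40% cap
Employment 53 ≥ 18 months
Reserves = 3,350/360 = 9.3 months ≥ 2
All requirements met. Score 658 falls in the 628–664 tier → 9.85%.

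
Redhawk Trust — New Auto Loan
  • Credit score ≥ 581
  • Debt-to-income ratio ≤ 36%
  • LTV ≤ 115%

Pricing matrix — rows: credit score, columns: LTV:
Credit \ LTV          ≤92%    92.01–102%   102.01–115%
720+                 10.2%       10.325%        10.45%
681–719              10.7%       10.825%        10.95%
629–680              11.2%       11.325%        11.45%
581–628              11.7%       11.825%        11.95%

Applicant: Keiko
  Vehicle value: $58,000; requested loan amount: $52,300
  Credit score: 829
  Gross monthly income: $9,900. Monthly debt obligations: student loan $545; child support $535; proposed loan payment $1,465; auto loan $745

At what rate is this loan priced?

10.2%

Credit score 829 ≥ 581; Total monthly debts = (545 + 535 + 1,465 + 745) = 3,290. Debt-to-income = 3,290/9,900 = 33.2% — meets 36% limit
LTV = 52,300/58,000 = 90.2% ≤ 115%
Score 829 is in the 720+ band; LTV 90.2% is in the ≤92% band → 10.2%.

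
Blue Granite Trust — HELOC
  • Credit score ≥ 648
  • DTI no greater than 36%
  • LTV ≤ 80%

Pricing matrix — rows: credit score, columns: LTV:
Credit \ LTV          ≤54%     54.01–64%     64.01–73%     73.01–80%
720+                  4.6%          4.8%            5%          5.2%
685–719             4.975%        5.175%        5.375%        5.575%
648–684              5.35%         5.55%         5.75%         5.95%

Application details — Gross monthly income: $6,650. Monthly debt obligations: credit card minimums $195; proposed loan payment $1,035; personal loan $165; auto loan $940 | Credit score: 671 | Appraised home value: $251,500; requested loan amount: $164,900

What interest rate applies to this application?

Credit score 671 ≥ 648; Total monthly debts = (195 + 1,035 + 165 + 940) = 2,335. DTI: 2,335 ÷ 6,650 = 35.1%, within the 36% cap
LTV = 164,900/251,500 = 65.6% ≤ 80%
Credit 671 → row 648–684; LTV 65.6% → column 64.01–73%. Grid cell → 5.75%.

5.75%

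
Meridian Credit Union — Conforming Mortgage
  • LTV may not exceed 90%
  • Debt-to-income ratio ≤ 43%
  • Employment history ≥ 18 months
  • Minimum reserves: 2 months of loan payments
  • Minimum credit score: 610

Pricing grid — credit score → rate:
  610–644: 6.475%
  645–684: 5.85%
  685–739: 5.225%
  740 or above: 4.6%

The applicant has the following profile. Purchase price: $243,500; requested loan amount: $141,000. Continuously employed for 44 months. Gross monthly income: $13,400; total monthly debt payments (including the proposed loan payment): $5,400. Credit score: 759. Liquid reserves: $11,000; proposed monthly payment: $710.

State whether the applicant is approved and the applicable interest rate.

Credit score 759 ≥ 610 (meets minimum)
DTI = 5,400/13,400 = 40.3% ≤ 43%
LTV = 141,000/243,500 = 57.9% ≤ 90%
Liquid reserves cover 11,000/710 = 15.5 months — ≥ 2 required
Employment 44 ≥ 18 months
All requirements met. Score 759 falls in the 740 or above tier → 4.6%.

Approved at 4.6%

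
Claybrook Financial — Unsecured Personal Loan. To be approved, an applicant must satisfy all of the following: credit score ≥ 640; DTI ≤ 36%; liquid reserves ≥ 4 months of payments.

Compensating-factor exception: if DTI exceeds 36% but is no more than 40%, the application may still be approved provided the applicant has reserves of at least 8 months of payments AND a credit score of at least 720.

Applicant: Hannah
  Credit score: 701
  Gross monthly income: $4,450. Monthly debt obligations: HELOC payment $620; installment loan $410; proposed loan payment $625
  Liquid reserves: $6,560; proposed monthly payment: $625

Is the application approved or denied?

Credit score 701 ≥ 640 (meets base)
Total debts = (620 + 410 + 625) = 1,655. DTI = 1,655/4,450 = 37.2% > 36% — standard DTI limit exceeded.
Liquid reserves cover 6,560/625 = 10.5 months — ≥ 4 required
37.2% falls in the override range (36%–40%), so the compensating-factor test applies.
Override check — reserves: 10.5 mo (ok); score: 701 (below 720).
Override conditions not both satisfied; exception does not apply.

Denied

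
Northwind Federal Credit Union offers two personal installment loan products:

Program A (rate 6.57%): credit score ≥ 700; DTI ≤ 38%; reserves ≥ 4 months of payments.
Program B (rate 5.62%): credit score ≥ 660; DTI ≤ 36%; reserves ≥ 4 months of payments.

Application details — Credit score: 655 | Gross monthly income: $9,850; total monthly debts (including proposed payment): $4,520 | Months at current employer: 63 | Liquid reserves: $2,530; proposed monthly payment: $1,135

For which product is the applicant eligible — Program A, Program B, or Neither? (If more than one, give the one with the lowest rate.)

Neither

DTI = 4,520/9,850 = 45.9%.
Reserves = 2,530/1,135 = 2.2 months.
Program A: score 655 < 700; DTI 45.9% > 38%; reserves 2.2 < 4 mo → does not qualify.
Program B: score 655 < 660; DTI 45.9% > 36%; reserves 2.2 < 4 mo → does not qualify.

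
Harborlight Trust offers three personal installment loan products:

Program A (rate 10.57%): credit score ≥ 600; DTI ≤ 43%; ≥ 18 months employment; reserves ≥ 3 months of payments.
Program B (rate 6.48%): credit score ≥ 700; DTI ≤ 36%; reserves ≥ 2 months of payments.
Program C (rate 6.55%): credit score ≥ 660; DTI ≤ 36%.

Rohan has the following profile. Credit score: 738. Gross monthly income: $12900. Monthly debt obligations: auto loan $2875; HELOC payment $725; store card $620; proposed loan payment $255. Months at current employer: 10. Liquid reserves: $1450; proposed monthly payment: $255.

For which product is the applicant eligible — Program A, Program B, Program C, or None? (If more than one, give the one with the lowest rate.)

Total debts = (2,875 + 725 + 620 + 255) = 4,475; DTI = 4,475/12,900 = 34.7%.
Reserves = 1,450/255 = 5.7 months.
Program A: score 738 ≥ 600; DTI 34.7% ≤ 43%; employment 10 < 18 mo; reserves 5.7 ≥ 3 mo → does not qualify.
Program B: score 738 ≥ 700; DTI 34.7% ≤ 36%; reserves 5.7 ≥ 2 mo → qualifies.
Program C: score 738 ≥ 660; DTI 34.7% ≤ 36% → qualifies.
Qualifying: Program B, Program C. Lowest rate is 6.48% → Program B.

Program B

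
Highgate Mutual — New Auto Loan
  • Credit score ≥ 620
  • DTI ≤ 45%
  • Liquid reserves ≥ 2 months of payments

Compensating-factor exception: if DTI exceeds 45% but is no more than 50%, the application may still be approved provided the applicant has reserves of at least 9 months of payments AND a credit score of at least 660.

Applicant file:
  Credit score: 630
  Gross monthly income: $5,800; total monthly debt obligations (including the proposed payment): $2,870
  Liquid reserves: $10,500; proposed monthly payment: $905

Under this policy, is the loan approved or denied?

Credit score 630 ≥ 620 (meets base)
DTI: 2,870 ÷ 5,800 = 49.5%, over the 45% base limit.
Reserves: 10,500 ÷ 905 = 11.6 months (meets 2-month minimum)
49.5% falls in the override range (45%–50%), so the compensating-factor test applies.
Override check — reserves: 11.6 mo (ok); score: 630 (below 660).
Compensating-factor requirement not fully met.

Denied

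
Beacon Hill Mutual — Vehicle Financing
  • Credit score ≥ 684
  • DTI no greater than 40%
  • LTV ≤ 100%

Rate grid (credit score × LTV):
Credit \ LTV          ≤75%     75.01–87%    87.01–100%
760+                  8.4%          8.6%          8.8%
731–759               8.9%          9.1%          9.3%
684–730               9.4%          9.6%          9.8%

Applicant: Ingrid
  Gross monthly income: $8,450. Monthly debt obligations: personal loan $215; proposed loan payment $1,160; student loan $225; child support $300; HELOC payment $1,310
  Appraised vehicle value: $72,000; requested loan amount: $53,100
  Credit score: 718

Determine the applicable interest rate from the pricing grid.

Credit score 718 ≥ 684; Total monthly debts = (215 + 1,160 + 225 + 300 + 1,310) = 3,210. DTI: 3,210 ÷ 8,450 = 38%, within the 40% cap
LTV = 53,100/72,000 = 73.8% ≤ 100%
Row: 718 falls in 684–730. Column: 73.8% falls in ≤75%. Rate = 9.4%.

9.4%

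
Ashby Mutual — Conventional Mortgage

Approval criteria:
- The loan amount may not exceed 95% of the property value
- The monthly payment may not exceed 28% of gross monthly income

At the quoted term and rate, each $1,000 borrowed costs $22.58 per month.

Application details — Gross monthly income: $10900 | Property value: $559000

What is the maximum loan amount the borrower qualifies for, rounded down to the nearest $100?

$135,100

Payment cap: 28% × $10,900 = $3,052/month.
At $22.58 per $1,000, that supports 3,052/22.58 × 1,000 ≈ $135,163 → $135,100.
LTV cap: 95% × $559,000 = $531,050 → $531,000.
Binding constraint: payment-to-income.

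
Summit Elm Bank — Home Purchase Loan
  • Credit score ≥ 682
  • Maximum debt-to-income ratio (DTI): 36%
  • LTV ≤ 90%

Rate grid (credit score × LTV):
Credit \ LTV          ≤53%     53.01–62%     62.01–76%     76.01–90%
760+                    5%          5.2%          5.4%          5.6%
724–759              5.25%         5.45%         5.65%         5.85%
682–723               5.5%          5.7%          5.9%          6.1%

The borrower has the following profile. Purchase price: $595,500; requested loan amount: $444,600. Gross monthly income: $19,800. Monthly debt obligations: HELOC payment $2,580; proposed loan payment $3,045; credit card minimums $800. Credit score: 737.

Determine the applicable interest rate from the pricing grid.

5.65%

Credit score 737 ≥ 682; Total monthly debts = (2,580 + 3,045 + 800) = 6,425. DTI: 6,425 ÷ 19,800 = 32.4%, within the 36% cap
LTV: 444,600 ÷ 595,500 = 74.7%, within 90% cap
Credit 737 → row 724–759; LTV 74.7% → column 62.01–76%. Grid cell → 5.65%.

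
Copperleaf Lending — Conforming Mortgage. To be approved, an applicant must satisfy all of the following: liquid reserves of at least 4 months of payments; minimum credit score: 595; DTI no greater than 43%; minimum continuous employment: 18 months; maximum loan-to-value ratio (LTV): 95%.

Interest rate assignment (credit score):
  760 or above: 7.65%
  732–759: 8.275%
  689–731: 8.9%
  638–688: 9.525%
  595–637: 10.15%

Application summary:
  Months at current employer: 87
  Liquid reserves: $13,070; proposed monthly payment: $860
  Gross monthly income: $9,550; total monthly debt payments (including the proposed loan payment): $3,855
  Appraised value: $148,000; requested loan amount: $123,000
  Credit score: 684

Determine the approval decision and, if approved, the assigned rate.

Approved at 9.525%

Credit score 684 ≥ 595 (meets minimum)
DTI: 3,855 ÷ 9,550 = 40.4%, within the 43% cap
Employment 87 ≥ 18 months
Liquid reserves cover 13,070/860 = 15.2 months — ≥ 4 required
LTV = 123,000/148,000 = 83.1% ≤ 95%
All requirements met. Score 684 falls in the 638–688 tier → 9.525%.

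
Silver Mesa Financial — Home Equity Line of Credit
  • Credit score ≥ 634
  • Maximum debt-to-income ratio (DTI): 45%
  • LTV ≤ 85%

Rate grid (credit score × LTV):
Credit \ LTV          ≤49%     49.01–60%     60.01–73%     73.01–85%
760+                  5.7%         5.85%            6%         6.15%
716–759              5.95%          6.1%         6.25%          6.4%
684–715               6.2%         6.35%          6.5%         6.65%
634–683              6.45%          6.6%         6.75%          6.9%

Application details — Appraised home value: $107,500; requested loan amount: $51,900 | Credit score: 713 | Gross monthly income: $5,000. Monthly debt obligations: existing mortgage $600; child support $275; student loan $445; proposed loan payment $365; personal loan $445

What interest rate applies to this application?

Credit score 713 ≥ 634; Total monthly debts = (600 + 275 + 445 + 365 + 445) = 2,130. DTI: 2,130 ÷ 5,000 = 42.6%, within the 45% cap
LTV: 51,900 ÷ 107,500 = 48.3%, within 85% cap
Score 713 is in the 684–715 band; LTV 48.3% is in the ≤49% band → 6.2%.

6.2%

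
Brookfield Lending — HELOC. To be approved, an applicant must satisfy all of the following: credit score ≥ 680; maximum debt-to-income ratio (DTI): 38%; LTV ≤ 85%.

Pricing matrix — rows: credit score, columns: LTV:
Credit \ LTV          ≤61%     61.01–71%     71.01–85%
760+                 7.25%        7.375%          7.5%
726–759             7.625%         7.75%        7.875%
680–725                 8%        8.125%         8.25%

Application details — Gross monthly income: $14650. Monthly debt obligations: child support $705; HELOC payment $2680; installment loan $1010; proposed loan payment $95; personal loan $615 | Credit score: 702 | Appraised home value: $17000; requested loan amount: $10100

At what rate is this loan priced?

Credit score 702 ≥ 680; Total monthly debts = (705 + 2,680 + 1,010 + 95 + 615) = 5,105. DTI: 5,105 ÷ 14,650 = 34.8%, within the 38% cap
LTV = 10,100/17,000 = 59.4% ≤ 85%
Credit 702 → row 680–725; LTV 59.4% → column ≤61%. Grid cell → 8%.

8%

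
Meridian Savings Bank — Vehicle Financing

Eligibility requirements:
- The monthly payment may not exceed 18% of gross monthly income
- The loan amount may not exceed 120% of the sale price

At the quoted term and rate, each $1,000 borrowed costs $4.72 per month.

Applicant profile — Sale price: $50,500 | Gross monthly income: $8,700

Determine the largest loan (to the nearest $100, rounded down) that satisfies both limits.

Payment cap: 18% × $8,700 = $1,566/month.
At $4.72 per $1,000, that supports 1,566/4.72 × 1,000 ≈ $331,779 → $331,700.
LTV cap: 120% × $50,500 = $60,600 → $60,600.
Binding constraint: loan-to-value.

$60,600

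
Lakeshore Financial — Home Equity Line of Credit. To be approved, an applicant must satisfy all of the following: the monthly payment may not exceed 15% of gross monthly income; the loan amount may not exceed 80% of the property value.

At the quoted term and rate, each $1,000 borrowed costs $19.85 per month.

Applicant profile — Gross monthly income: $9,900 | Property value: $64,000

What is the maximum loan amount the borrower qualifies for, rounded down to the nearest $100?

$51,200

Payment cap: 15% × $9,900 = $1,485/month.
At $19.85 per $1,000, that supports 1,485/19.85 × 1,000 ≈ $74,811 → $74,800.
LTV cap: 80% × $64,000 = $51,200 → $51,200.
Binding constraint: loan-to-value.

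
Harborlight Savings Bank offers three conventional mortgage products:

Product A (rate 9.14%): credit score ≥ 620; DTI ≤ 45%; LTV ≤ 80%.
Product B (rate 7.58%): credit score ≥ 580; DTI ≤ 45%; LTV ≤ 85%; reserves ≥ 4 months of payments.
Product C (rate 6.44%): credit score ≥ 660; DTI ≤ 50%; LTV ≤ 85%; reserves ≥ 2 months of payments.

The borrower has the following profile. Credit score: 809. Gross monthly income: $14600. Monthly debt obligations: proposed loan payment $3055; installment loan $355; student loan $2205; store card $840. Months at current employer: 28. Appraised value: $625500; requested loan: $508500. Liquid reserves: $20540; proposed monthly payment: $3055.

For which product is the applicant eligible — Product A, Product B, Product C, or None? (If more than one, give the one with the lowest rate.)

Product C

Total debts = (3,055 + 355 + 2,205 + 840) = 6,455; DTI = 6,455/14,600 = 44.2%.
LTV = 508,500/625,500 = 81.3%.
Reserves = 20,540/3,055 = 6.7 months.
Product A: score 809 ≥ 620; DTI 44.2% ≤ 45%; LTV 81.3% > 80% → does not qualify.
Product B: score 809 ≥ 580; DTI 44.2% ≤ 45%; LTV 81.3% ≤ 85%; reserves 6.7 ≥ 4 mo → qualifies.
Product C: score 809 ≥ 660; DTI 44.2% ≤ 50%; LTV 81.3% ≤ 85%; reserves 6.7 ≥ 2 mo → qualifies.
Qualifying: Product B, Product C. Lowest rate is 6.44% → Product C.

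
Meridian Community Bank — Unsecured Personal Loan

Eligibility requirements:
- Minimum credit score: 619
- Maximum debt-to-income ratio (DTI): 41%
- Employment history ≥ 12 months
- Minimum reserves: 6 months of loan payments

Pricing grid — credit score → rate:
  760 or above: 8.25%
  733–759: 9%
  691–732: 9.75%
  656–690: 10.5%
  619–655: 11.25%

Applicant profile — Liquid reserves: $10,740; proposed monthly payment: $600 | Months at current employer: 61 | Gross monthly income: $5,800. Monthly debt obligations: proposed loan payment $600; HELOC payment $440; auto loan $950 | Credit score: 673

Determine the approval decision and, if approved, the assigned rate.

Approved at 10.5%

Credit score 673 ≥ 619 (meets minimum)
Reserves = 10,740/600 = 17.9 months ≥ 6
Employment 61 ≥ 12 months
Total monthly debts = (600 + 440 + 950) = 1,990. Debt-to-income = 1,990/5,800 = 34.3% — meets 41% limit
All requirements met. Score 673 falls in the 656–690 tier → 10.5%.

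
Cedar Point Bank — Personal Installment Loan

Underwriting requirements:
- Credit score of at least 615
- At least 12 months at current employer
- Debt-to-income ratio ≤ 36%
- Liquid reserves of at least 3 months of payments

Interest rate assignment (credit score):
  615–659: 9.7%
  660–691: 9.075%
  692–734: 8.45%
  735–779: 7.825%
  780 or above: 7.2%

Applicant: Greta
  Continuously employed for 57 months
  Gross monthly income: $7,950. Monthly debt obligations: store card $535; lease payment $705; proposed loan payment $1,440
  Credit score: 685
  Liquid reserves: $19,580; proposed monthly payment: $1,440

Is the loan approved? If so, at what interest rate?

Credit score 685 ≥ 615 (meets minimum)
Total monthly debts = (535 + 705 + 1,440) = 2,680. DTI = 2,680/7,950 = 33.7% ≤ 36%
Employment 57 ≥ 12 months
Liquid reserves cover 19,580/1,440 = 13.6 months — ≥ 3 required
All requirements met. Score 685 falls in the 660–691 tier → 9.075%.

Approved at 9.075%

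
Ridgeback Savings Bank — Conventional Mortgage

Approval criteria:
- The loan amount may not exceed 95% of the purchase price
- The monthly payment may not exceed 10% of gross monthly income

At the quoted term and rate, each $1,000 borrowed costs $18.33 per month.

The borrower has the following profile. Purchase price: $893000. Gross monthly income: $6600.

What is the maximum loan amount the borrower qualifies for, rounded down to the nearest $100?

$36,000

Payment cap: 10% × $6,600 = $660/month.
At $18.33 per $1,000, that supports 660/18.33 × 1,000 ≈ $36,006 → $36,000.
LTV cap: 95% × $893,000 = $848,350 → $848,300.
Binding constraint: payment-to-income.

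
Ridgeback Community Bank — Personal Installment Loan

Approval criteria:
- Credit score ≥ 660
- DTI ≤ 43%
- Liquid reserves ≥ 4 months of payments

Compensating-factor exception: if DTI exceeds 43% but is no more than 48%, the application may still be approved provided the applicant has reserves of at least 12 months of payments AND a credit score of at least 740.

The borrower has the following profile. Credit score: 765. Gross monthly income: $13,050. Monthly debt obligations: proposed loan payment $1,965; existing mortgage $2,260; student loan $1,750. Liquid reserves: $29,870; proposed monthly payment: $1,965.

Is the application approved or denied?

Credit score 765 ≥ 660 (meets base)
Total debts = (1,965 + 2,260 + 1,750) = 5,975. DTI = 5,975/13,050 = 45.8% > 43% — standard DTI limit exceeded.
Reserves = 29,870/1,965 = 15.2 months ≥ 4
45.8% falls in the override range (43%–48%), so the compensating-factor test applies.
Reserves 15.2 ≥ 12 months; credit score 765 ≥ 740.
Both override conditions satisfied; DTI exception granted.

Approved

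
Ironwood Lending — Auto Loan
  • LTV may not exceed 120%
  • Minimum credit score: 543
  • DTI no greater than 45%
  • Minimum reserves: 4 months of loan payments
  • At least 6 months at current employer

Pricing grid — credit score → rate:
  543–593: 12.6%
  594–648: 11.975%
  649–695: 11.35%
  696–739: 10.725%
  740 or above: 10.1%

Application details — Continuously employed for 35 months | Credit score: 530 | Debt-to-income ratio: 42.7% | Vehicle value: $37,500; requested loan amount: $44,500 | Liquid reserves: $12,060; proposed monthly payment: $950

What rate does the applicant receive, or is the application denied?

Denied

Credit score 530 < 543 (below minimum)
DTI 42.7% ≤ 45%
Reserves = 12,060/950 = 12.7 months ≥ 4
Employment 35 ≥ 6 months
LTV = 44,500/37,500 = 118.7% ≤ 120%
Not all requirements met → denied.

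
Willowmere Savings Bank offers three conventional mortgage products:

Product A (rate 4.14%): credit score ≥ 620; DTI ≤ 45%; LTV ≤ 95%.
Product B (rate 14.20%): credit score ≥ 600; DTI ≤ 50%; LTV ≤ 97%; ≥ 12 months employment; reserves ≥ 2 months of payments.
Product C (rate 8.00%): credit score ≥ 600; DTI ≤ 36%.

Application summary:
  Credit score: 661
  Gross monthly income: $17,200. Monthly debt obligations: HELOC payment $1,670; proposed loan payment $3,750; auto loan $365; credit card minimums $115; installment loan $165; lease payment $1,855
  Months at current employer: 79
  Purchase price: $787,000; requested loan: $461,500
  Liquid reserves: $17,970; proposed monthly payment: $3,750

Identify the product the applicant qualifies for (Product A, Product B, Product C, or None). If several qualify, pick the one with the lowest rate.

Product B

Total debts = (1,670 + 3,750 + 365 + 115 + 165 + 1,855) = 7,920; DTI = 7,920/17,200 = 46%.
LTV = 461,500/787,000 = 58.6%.
Reserves = 17,970/3,750 = 4.8 months.
Product A: score 661 ≥ 620; DTI 46% > 45%; LTV 58.6% ≤ 95% → does not qualify.
Product B: score 661 ≥ 600; DTI 46% ≤ 50%; LTV 58.6% ≤ 97%; employment 79 ≥ 12 mo; reserves 4.8 ≥ 2 mo → qualifies.
Product C: score 661 ≥ 600; DTI 46% > 36% → does not qualify.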